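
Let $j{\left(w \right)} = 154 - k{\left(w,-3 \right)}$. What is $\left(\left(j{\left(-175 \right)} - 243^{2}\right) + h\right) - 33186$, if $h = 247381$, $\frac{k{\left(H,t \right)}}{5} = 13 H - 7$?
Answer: $166710$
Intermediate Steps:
$k{\left(H,t \right)} = -35 + 65 H$ ($k{\left(H,t \right)} = 5 \left(13 H - 7\right) = 5 \left(-7 + 13 H\right) = -35 + 65 H$)
$j{\left(w \right)} = 189 - 65 w$ ($j{\left(w \right)} = 154 - \left(-35 + 65 w\right) = 189 - 65 w$)
$\left(\left(j{\left(-175 \right)} - 243^{2}\right) + h\right) - 33186 = \left(\left(\left(189 - -11375\right) - 243^{2}\right) + 247381\right) - 33186 = \left(\left(\left(189 + 11375\right) - 59049\right) + 247381\right) - 33186 = \left(\left(11564 - 59049\right) + 247381\right) - 33186 = \left(-47485 + 247381\right) - 33186 = 199896 - 33186 = 166710$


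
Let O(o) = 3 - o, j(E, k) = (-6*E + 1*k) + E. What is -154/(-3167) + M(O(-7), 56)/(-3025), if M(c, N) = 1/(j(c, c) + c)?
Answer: 13978667/287405250 ≈ 0.048638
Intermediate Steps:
j(E, k) = k - 5*E (j(E, k) = (-6*E + k) + E = (k - 6*E) + E = k - 5*E)
M(c, N) = -1/(3*c) (M(c, N) = 1/((c - 5*c) + c) = 1/(-4*c + c) = 1/(-3*c) = -1/(3*c))
-154/(-3167) + M(O(-7), 56)/(-3025) = -154/(-3167) - 1/(3*(3 - 1*(-7)))/(-3025) = -154*(-1/3167) - 1/(3*(3 + 7))*(-1/3025) = 154/3167 - ⅓/10*(-1/3025) = 154/3167 - ⅓*⅒*(-1/3025) = 154/3167 - 1/30*(-1/3025) = 154/3167 + 1/90750 = 13978667/287405250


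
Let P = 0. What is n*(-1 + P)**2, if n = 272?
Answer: 272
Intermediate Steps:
n*(-1 + P)**2 = 272*(-1 + 0)**2 = 272*(-1)**2 = 272*1 = 272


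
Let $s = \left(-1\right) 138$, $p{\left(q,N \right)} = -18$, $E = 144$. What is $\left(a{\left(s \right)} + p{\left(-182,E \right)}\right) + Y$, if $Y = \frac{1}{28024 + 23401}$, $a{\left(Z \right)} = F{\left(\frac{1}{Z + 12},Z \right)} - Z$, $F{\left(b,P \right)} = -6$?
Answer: $\frac{5862451}{51425} \approx 114.0$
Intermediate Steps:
$s = -138$
$a{\left(Z \right)} = -6 - Z$
$Y = \frac{1}{51425} \approx 1.9446 \cdot 10^{-5}$
$\left(a{\left(s \right)} + p{\left(-182,E \right)}\right) + Y = \left(\left(-6 - -138\right) - 18\right) + \frac{1}{51425} = \left(\left(-6 + 138\right) - 18\right) + \frac{1}{51425} = \left(132 - 18\right) + \frac{1}{51425} = 114 + \frac{1}{51425} = \frac{5862451}{51425}$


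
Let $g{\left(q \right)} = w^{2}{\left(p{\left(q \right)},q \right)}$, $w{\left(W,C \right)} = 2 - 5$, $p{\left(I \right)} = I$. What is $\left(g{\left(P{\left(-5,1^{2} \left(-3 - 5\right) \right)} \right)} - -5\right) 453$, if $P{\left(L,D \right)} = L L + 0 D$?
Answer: $6342$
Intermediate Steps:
$w{\left(W,C \right)} = -3$
$P{\left(L,D \right)} = L^{2}$ ($P{\left(L,D \right)} = L^{2} + 0 = L^{2}$)
$g{\left(q \right)} = 9$ ($g{\left(q \right)} = \left(-3\right)^{2} = 9$)
$\left(g{\left(P{\left(-5,1^{2} \left(-3 - 5\right) \right)} \right)} - -5\right) 453 = \left(9 - -5\right) 453 = \left(9 + 5\right) 453 = 14 \cdot 453 = 6342$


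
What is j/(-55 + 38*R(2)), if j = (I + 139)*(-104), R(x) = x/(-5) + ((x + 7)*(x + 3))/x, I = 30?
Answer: -21970/981 ≈ -22.396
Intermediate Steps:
R(x) = -x/5 + (3 + x)*(7 + x)/x (R(x) = x*(-⅕) + ((7 + x)*(3 + x))/x = -x/5 + ((3 + x)*(7 + x))/x = -x/5 + (3 + x)*(7 + x)/x)
j = -17576 (j = (30 + 139)*(-104) = 169*(-104) = -17576)
j/(-55 + 38*R(2)) = -17576/(-55 + 38*(10 + 21/2 + (⅘)*2)) = -17576/(-55 + 38*(10 + 21*(½) + 8/5)) = -17576/(-55 + 38*(10 + 21/2 + 8/5)) = -17576/(-55 + 38*(221/10)) = -17576/(-55 + 4199/5) = -17576/3924/5 = -17576*5/3924 = -21970/981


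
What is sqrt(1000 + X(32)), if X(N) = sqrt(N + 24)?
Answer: sqrt(1000 + 2*sqrt(14)) ≈ 31.741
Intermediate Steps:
X(N) = sqrt(24 + N)
sqrt(1000 + X(32)) = sqrt(1000 + sqrt(24 + 32)) = sqrt(1000 + sqrt(56)) = sqrt(1000 + 2*sqrt(14))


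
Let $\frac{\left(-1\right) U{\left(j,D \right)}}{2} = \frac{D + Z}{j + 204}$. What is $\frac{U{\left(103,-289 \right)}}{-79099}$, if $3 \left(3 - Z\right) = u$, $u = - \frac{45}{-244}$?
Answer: $- \frac{69799}{2962573946} \approx -2.356 \cdot 10^{-5}$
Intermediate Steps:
$u = \frac{45}{244}$ ($u = \left(-45\right) \left(- \frac{1}{244}\right) = \frac{45}{244} \approx 0.18443$)
$Z = \frac{717}{244}$ ($Z = 3 - \frac{15}{244} = \frac{717}{244} \approx 2.9385$)
$U{\left(j,D \right)} = - \frac{2 \left(\frac{717}{244} + D\right)}{204 + j}$ ($U{\left(j,D \right)} = - 2 \frac{D + \frac{717}{244}}{j + 204} = - 2 \frac{\frac{717}{244} + D}{204 + j} = - \frac{2 \left(\frac{717}{244} + D\right)}{204 + j}$)
$\frac{U{\left(103,-289 \right)}}{-79099} = \frac{\frac{1}{122} \frac{1}{204 + 103} \left(-717 - -70516\right)}{-79099} = \frac{-717 + 70516}{122 \cdot 307} \left(- \frac{1}{79099}\right) = \frac{1}{122} \cdot \frac{1}{307} \cdot 69799 \left(- \frac{1}{79099}\right) = \frac{69799}{37454} \left(- \frac{1}{79099}\right) = - \frac{69799}{2962573946}$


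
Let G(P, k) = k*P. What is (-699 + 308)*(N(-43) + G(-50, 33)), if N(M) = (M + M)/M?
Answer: 644368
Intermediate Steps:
G(P, k) = P*k
N(M) = 2 (N(M) = (2*M)/M = 2)
(-699 + 308)*(N(-43) + G(-50, 33)) = (-699 + 308)*(2 - 50*33) = -391*(2 - 1650) = -391*(-1648) = 644368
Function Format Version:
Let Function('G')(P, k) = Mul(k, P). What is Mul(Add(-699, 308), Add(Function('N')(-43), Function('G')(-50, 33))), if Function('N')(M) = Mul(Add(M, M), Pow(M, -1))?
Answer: 644368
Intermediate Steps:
Function('G')(P, k) = Mul(P, k)
Function('N')(M) = 2 (Function('N')(M) = Mul(Mul(2, M), Pow(M, -1)) = 2)
Mul(Add(-699, 308), Add(Function('N')(-43), Function('G')(-50, 33))) = Mul(Add(-699, 308), Add(2, Mul(-50, 33))) = Mul(-391, Add(2, -1650)) = Mul(-391, -1648) = 644368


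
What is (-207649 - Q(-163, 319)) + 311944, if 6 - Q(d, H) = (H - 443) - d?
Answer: 104328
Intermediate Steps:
Q(d, H) = 449 + d - H (Q(d, H) = 6 - ((H - 443) - d) = 6 - ((-443 + H) - d) = 6 - (-443 + H - d) = 6 + (443 + d - H) = 449 + d - H)
(-207649 - Q(-163, 319)) + 311944 = (-207649 - (449 - 163 - 1*319)) + 311944 = (-207649 - (449 - 163 - 319)) + 311944 = (-207649 - 1*(-33)) + 311944 = (-207649 + 33) + 311944 = -207616 + 311944 = 104328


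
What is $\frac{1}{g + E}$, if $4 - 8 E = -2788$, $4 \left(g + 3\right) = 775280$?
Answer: $\frac{1}{194166} \approx 5.1502 \cdot 10^{-6}$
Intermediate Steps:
$g = 193817$ ($g = -3 + \frac{1}{4} \cdot 775280 = -3 + 193820 = 193817$)
$E = 349$ ($E = \frac{1}{2} - - \frac{697}{2} = \frac{1}{2} + \frac{697}{2} = 349$)
$\frac{1}{g + E} = \frac{1}{193817 + 349} = \frac{1}{194166}$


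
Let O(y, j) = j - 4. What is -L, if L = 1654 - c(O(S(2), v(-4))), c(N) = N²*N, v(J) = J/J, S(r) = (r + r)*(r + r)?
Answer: -1681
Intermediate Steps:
S(r) = 4*r² (S(r) = (2*r)*(2*r) = 4*r²)
v(J) = 1
O(y, j) = -4 + j
c(N) = N³
L = 1681 (L = 1654 - (-4 + 1)³ = 1654 - 1*(-3)³ = 1654 - 1*(-27) = 1654 + 27 = 1681)
-L = -1*1681 = -1681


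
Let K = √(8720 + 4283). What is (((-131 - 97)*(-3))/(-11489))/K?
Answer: -684*√13003/149391467 ≈ -0.00052210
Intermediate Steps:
K = √13003 ≈ 114.03
(((-131 - 97)*(-3))/(-11489))/K = (((-131 - 97)*(-3))/(-11489))/(√13003) = (-228*(-3)*(-1/11489))*(√13003/13003) = (684*(-1/11489))*(√13003/13003) = -684*√13003/149391467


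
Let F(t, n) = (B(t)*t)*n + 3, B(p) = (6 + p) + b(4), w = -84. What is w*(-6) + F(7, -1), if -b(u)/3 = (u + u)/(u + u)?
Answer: 437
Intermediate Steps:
b(u) = -3 (b(u) = -3*(u + u)/(u + u) = -3*2*u/(2*u) = -3*2*u*1/(2*u) = -3*1 = -3)
B(p) = 3 + p (B(p) = (6 + p) - 3 = 3 + p)
F(t, n) = 3 + n*t*(3 + t) (F(t, n) = ((3 + t)*t)*n + 3 = (t*(3 + t))*n + 3 = n*t*(3 + t) + 3 = 3 + n*t*(3 + t))
w*(-6) + F(7, -1) = -84*(-6) + (3 - 1*7*(3 + 7)) = 504 + (3 - 1*7*10) = 504 + (3 - 70) = 504 - 67 = 437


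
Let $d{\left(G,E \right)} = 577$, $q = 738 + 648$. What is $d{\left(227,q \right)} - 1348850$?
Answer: $-1348273$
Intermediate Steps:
$q = 1386$
$d{\left(227,q \right)} - 1348850 = 577 - 1348850 = -1348273$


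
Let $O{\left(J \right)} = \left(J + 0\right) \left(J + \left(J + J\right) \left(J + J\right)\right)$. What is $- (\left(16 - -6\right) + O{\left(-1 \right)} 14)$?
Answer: $20$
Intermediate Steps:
$O{\left(J \right)} = J \left(J + 4 J^{2}\right)$ ($O{\left(J \right)} = J \left(J + 2 J 2 J\right) = J \left(J + 4 J^{2}\right)$)
$- (\left(16 - -6\right) + O{\left(-1 \right)} 14) = - (\left(16 - -6\right) + \left(-1\right)^{2} \left(1 + 4 \left(-1\right)\right) 14) = - (\left(16 + 6\right) + 1 \left(1 - 4\right) 14) = - (22 + 1 \left(-3\right) 14) = - (22 - 42) = \left(-1\right) \left(-20\right) = 20$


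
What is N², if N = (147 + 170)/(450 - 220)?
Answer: 100489/52900 ≈ 1.8996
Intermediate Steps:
N = 317/230 ≈ 1.3783
N² = (317/230)² = 100489/52900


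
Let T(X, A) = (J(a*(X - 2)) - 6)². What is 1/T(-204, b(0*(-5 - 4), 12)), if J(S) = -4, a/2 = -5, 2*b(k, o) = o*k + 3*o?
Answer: 1/100 ≈ 0.010000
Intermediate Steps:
b(k, o) = 3*o/2 + k*o/2 (b(k, o) = (o*k + 3*o)/2 = (k*o + 3*o)/2 = (3*o + k*o)/2 = 3*o/2 + k*o/2)
a = -10 (a = 2*(-5) = -10)
T(X, A) = 100 (T(X, A) = (-4 - 6)² = (-10)² = 100)
1/T(-204, b(0*(-5 - 4), 12)) = 1/100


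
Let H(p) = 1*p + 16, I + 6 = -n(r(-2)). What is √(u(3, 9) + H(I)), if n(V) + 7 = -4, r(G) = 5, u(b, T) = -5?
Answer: 4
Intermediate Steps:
n(V) = -11 (n(V) = -7 - 4 = -11)
I = 5 (I = -6 - 1*(-11) = -6 + 11 = 5)
H(p) = 16 + p (H(p) = p + 16 = 16 + p)
√(u(3, 9) + H(I)) = √(-5 + (16 + 5)) = √(-5 + 21) = √16 = 4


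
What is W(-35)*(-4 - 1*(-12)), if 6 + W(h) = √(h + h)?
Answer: -48 + 8*I*√70 ≈ -48.0 + 66.933*I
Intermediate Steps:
W(h) = -6 + √2*√h (W(h) = -6 + √(h + h) = -6 + √(2*h) = -6 + √2*√h)
W(-35)*(-4 - 1*(-12)) = (-6 + √2*√(-35))*(-4 - 1*(-12)) = (-6 + √2*(I*√35))*(-4 + 12) = (-6 + I*√70)*8 = -48 + 8*I*√70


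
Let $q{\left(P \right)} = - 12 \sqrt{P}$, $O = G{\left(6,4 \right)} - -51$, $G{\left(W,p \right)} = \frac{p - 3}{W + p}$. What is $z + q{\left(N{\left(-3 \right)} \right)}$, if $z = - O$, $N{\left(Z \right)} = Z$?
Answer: $- \frac{511}{10} - 12 i \sqrt{3} \approx -51.1 - 20.785 i$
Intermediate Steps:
$G{\left(W,p \right)} = \frac{-3 + p}{W + p}$ ($G{\left(W,p \right)} = \frac{p - 3}{W + p} = \frac{-3 + p}{W + p}$)
$O = \frac{511}{10}$ ($O = \frac{-3 + 4}{6 + 4} - -51 = \frac{1}{10} \cdot 1 + 51 = \frac{1}{10} + 51 = \frac{511}{10} \approx 51.1$)
$z = - \frac{511}{10}$ ($z = \left(-1\right) \frac{511}{10} = - \frac{511}{10} \approx -51.1$)
$z + q{\left(N{\left(-3 \right)} \right)} = - \frac{511}{10} - 12 \sqrt{-3} = - \frac{511}{10} - 12 i \sqrt{3}$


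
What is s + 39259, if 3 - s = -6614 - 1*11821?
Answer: 57697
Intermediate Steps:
s = 18438 (s = 3 - (-6614 - 1*11821) = 3 - (-6614 - 11821) = 3 - 1*(-18435) = 3 + 18435 = 18438)
s + 39259 = 18438 + 39259 = 57697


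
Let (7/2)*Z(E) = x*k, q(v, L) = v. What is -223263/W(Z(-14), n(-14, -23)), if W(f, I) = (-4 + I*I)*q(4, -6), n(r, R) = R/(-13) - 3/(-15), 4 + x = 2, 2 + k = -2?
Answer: 314428725/688 ≈ 4.5702e+5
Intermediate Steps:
k = -4 (k = -2 - 2 = -4)
x = -2 (x = -4 + 2 = -2)
n(r, R) = ⅕ - R/13 (n(r, R) = R*(-1/13) - 3*(-1/15) = -R/13 + ⅕ = ⅕ - R/13)
Z(E) = 16/7 (Z(E) = 2*(-2*(-4))/7 = (2/7)*8 = 16/7)
W(f, I) = -16 + 4*I² (W(f, I) = (-4 + I*I)*4 = (-4 + I²)*4 = -16 + 4*I²)
-223263/W(Z(-14), n(-14, -23)) = -223263/(-16 + 4*(⅕ - 1/13*(-23))²) = -223263/(-16 + 4*(⅕ + 23/13)²) = -223263/(-16 + 4*(128/65)²) = -223263/(-16 + 4*(16384/4225)) = -223263/(-16 + 65536/4225) = -223263/(-2064/4225) = -223263*(-4225/2064) = 314428725/688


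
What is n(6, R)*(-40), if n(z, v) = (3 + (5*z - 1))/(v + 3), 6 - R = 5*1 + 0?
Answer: -320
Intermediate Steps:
R = 1 (R = 6 - (5*1 + 0) = 6 - (5 + 0) = 6 - 1*5 = 6 - 5 = 1)
n(z, v) = (2 + 5*z)/(3 + v) (n(z, v) = (3 + (-1 + 5*z))/(3 + v) = (2 + 5*z)/(3 + v))
n(6, R)*(-40) = ((2 + 5*6)/(3 + 1))*(-40) = ((2 + 30)/4)*(-40) = ((¼)*32)*(-40) = 8*(-40) = -320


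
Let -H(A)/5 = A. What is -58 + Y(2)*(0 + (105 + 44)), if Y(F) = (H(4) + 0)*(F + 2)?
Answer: -11978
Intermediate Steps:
H(A) = -5*A
Y(F) = -40 - 20*F (Y(F) = (-5*4 + 0)*(F + 2) = (-20 + 0)*(2 + F) = -20*(2 + F) = -40 - 20*F)
-58 + Y(2)*(0 + (105 + 44)) = -58 + (-40 - 20*2)*(0 + (105 + 44)) = -58 + (-40 - 40)*(0 + 149) = -58 - 80*149 = -58 - 11920 = -11978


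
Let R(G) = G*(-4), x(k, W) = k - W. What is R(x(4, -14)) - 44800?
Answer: -44872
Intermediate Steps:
R(G) = -4*G
R(x(4, -14)) - 44800 = -4*(4 - 1*(-14)) - 44800 = -4*(4 + 14) - 44800 = -4*18 - 44800 = -72 - 44800 = -44872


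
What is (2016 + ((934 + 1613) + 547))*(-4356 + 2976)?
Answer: -7051800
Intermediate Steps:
(2016 + ((934 + 1613) + 547))*(-4356 + 2976) = (2016 + (2547 + 547))*(-1380) = (2016 + 3094)*(-1380) = 5110*(-1380) = -7051800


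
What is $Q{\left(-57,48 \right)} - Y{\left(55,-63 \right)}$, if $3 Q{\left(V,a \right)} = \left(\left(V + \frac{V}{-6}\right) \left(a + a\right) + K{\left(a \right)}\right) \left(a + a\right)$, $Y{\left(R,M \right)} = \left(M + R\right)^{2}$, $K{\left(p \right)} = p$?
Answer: $-144448$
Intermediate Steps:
$Q{\left(V,a \right)} = \frac{2 a \left(a + \frac{5 V a}{3}\right)}{3}$ ($Q{\left(V,a \right)} = \frac{\left(\left(V + \frac{V}{-6}\right) \left(a + a\right) + a\right) \left(a + a\right)}{3} = \frac{\left(\left(V + V \left(- \frac{1}{6}\right)\right) 2 a + a\right) 2 a}{3} = \frac{\left(\left(V - \frac{V}{6}\right) 2 a + a\right) 2 a}{3} = \frac{\left(\frac{5 V}{6} \cdot 2 a + a\right) 2 a}{3} = \frac{\left(\frac{5 V a}{3} + a\right) 2 a}{3} = \frac{\left(a + \frac{5 V a}{3}\right) 2 a}{3} = \frac{2 a \left(a + \frac{5 V a}{3}\right)}{3}$)
$Q{\left(-57,48 \right)} - Y{\left(55,-63 \right)} = \frac{2 \cdot 48^{2} \left(3 + 5 \left(-57\right)\right)}{9} - \left(-63 + 55\right)^{2} = \frac{2}{9} \cdot 2304 \left(3 - 285\right) - \left(-8\right)^{2} = \frac{2}{9} \cdot 2304 \left(-282\right) - 64 = -144384 - 64 = -144448$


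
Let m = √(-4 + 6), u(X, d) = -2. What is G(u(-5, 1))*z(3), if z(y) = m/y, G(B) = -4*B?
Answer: 8*√2/3 ≈ 3.7712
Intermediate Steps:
m = √2 ≈ 1.4142
z(y) = √2/y
G(u(-5, 1))*z(3) = (-4*(-2))*(√2/3) = 8*(√2*(⅓)) = 8*(√2/3) = 8*√2/3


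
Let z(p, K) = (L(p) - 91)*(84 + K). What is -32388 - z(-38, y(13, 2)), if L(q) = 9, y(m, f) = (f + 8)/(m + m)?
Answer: -331090/13 ≈ -25468.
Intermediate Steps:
y(m, f) = (8 + f)/(2*m) (y(m, f) = (8 + f)/((2*m)) = (8 + f)*(1/(2*m)) = (8 + f)/(2*m))
z(p, K) = -6888 - 82*K (z(p, K) = (9 - 91)*(84 + K) = -82*(84 + K) = -6888 - 82*K)
-32388 - z(-38, y(13, 2)) = -32388 - (-6888 - 41*(8 + 2)/13) = -32388 - (-6888 - 41*10/13) = -32388 - (-6888 - 82*5/13) = -32388 - (-6888 - 410/13) = -32388 - 1*(-89954/13) = -32388 + 89954/13 = -331090/13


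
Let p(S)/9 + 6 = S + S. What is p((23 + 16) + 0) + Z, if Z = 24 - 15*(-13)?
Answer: 867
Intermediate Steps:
p(S) = -54 + 18*S (p(S) = -54 + 9*(S + S) = -54 + 9*(2*S) = -54 + 18*S)
Z = 219 (Z = 24 + 195 = 219)
p((23 + 16) + 0) + Z = (-54 + 18*((23 + 16) + 0)) + 219 = (-54 + 18*(39 + 0)) + 219 = (-54 + 18*39) + 219 = (-54 + 702) + 219 = 648 + 219 = 867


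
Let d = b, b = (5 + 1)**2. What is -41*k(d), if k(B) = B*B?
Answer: -53136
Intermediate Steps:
b = 36 (b = 6**2 = 36)
d = 36
k(B) = B**2
-41*k(d) = -41*36**2 = -41*1296 = -53136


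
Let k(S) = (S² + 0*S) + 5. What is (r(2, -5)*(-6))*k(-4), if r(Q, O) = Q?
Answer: -252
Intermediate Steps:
k(S) = 5 + S² (k(S) = (S² + 0) + 5 = S² + 5 = 5 + S²)
(r(2, -5)*(-6))*k(-4) = (2*(-6))*(5 + (-4)²) = -12*(5 + 16) = -12*21 = -252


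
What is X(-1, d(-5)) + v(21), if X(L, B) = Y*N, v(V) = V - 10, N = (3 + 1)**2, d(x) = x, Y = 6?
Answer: 107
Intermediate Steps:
N = 16 (N = 4**2 = 16)
v(V) = -10 + V
X(L, B) = 96 (X(L, B) = 6*16 = 96)
X(-1, d(-5)) + v(21) = 96 + (-10 + 21) = 96 + 11 = 107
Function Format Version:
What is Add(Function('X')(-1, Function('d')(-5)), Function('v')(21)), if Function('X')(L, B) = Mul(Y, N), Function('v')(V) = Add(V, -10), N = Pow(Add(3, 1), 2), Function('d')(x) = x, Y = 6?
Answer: 107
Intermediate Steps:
N = 16 (N = Pow(4, 2) = 16)
Function('v')(V) = Add(-10, V)
Function('X')(L, B) = 96 (Function('X')(L, B) = Mul(6, 16) = 96)
Add(Function('X')(-1, Function('d')(-5)), Function('v')(21)) = Add(96, Add(-10, 21)) = Add(96, 11) = 107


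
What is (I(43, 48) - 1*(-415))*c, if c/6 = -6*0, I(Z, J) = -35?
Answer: 0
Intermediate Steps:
c = 0 (c = 6*(-6*0) = 6*0 = 0)
(I(43, 48) - 1*(-415))*c = (-35 - 1*(-415))*0 = (-35 + 415)*0 = 380*0 = 0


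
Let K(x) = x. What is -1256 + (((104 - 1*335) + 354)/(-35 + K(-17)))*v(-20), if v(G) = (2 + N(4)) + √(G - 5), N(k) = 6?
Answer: -16574/13 - 615*I/52 ≈ -1274.9 - 11.827*I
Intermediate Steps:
v(G) = 8 + √(-5 + G) (v(G) = (2 + 6) + √(G - 5) = 8 + √(-5 + G))
-1256 + (((104 - 1*335) + 354)/(-35 + K(-17)))*v(-20) = -1256 + (((104 - 1*335) + 354)/(-35 - 17))*(8 + √(-5 - 20)) = -1256 + (((104 - 335) + 354)/(-52))*(8 + √(-25)) = -1256 + ((-231 + 354)*(-1/52))*(8 + 5*I) = -1256 + (123*(-1/52))*(8 + 5*I) = -1256 - 123*(8 + 5*I)/52 = -1256 + (-246/13 - 615*I/52) = -16574/13 - 615*I/52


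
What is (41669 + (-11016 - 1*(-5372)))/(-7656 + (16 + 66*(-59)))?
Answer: -36025/11534 ≈ -3.1234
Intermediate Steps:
(41669 + (-11016 - 1*(-5372)))/(-7656 + (16 + 66*(-59))) = (41669 + (-11016 + 5372))/(-7656 + (16 - 3894)) = (41669 - 5644)/(-7656 - 3878) = 36025/(-11534) = 36025*(-1/11534) = -36025/11534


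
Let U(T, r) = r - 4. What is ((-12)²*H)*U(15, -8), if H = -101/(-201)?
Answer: -58176/67 ≈ -868.30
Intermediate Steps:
U(T, r) = -4 + r
H = 101/201 (H = -101*(-1/201) = 101/201 ≈ 0.50249)
((-12)²*H)*U(15, -8) = ((-12)²*(101/201))*(-4 - 8) = (144*(101/201))*(-12) = (4848/67)*(-12) = -58176/67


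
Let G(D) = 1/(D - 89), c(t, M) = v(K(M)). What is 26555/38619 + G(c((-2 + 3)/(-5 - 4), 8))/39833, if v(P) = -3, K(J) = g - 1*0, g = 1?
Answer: 97314370361/141524577684 ≈ 0.68761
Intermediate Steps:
K(J) = 1 (K(J) = 1 - 1*0 = 1 + 0 = 1)
c(t, M) = -3
G(D) = 1/(-89 + D)
26555/38619 + G(c((-2 + 3)/(-5 - 4), 8))/39833 = 26555/38619 + 1/(-89 - 3*39833) = 26555*(1/38619) + (1/39833)/(-92) = 26555/38619 - 1/92*1/39833 = 26555/38619 - 1/3664636 = 97314370361/141524577684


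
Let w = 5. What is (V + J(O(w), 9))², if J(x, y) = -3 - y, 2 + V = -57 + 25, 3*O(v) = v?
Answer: 2116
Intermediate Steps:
O(v) = v/3
V = -34 (V = -2 + (-57 + 25) = -2 - 32 = -34)
(V + J(O(w), 9))² = (-34 + (-3 - 1*9))² = (-34 + (-3 - 9))² = (-34 - 12)² = (-46)² = 2116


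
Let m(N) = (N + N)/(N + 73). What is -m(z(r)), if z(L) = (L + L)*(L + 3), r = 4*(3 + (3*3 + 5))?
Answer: -19312/9729 ≈ -1.9850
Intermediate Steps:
r = 68 (r = 4*(3 + (9 + 5)) = 4*(3 + 14) = 4*17 = 68)
z(L) = 2*L*(3 + L) (z(L) = (2*L)*(3 + L) = 2*L*(3 + L))
m(N) = 2*N/(73 + N) (m(N) = (2*N)/(73 + N) = 2*N/(73 + N))
-m(z(r)) = -2*2*68*(3 + 68)/(73 + 2*68*(3 + 68)) = -2*2*68*71/(73 + 2*68*71) = -2*9656/(73 + 9656) = -2*9656/9729 = -1*19312/9729 = -19312/9729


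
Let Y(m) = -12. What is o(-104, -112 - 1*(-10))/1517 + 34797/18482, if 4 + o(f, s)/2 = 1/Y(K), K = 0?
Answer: 78954169/42055791 ≈ 1.8774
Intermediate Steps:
o(f, s) = -49/6 (o(f, s) = -8 + 2/(-12) = -8 + 2*(-1/12) = -8 - ⅙ = -49/6)
o(-104, -112 - 1*(-10))/1517 + 34797/18482 = -49/6/1517 + 34797/18482 = -49/6*1/1517 + 34797*(1/18482) = -49/9102 + 34797/18482 = 78954169/42055791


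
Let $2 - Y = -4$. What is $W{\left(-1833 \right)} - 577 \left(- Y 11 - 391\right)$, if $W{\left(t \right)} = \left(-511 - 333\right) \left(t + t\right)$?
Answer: $3357793$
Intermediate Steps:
$Y = 6$ ($Y = 2 - -4 = 2 + 4 = 6$)
$W{\left(t \right)} = - 1688 t$ ($W{\left(t \right)} = - 844 \cdot 2 t = - 1688 t$)
$W{\left(-1833 \right)} - 577 \left(- Y 11 - 391\right) = \left(-1688\right) \left(-1833\right) - 577 \left(\left(-1\right) 6 \cdot 11 - 391\right) = 3094104 - 577 \left(\left(-6\right) 11 - 391\right) = 3094104 - 577 \left(-66 - 391\right) = 3094104 - 577 \left(-457\right) = 3094104 - -263689 = 3094104 + 263689 = 3357793$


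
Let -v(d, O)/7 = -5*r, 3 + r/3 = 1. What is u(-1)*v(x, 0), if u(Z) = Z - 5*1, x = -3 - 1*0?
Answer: 1260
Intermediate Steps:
r = -6 (r = -9 + 3*1 = -9 + 3 = -6)
x = -3 (x = -3 + 0 = -3)
v(d, O) = -210 (v(d, O) = -(-35)*(-6) = -7*30 = -210)
u(Z) = -5 + Z (u(Z) = Z - 5 = -5 + Z)
u(-1)*v(x, 0) = (-5 - 1)*(-210) = -6*(-210) = 1260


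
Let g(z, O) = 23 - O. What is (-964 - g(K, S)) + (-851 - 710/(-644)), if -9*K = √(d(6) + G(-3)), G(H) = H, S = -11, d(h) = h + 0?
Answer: -595023/322 ≈ -1847.9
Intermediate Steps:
d(h) = h
K = -√3/9 (K = -√(6 - 3)/9 = -√3/9 ≈ -0.19245)
(-964 - g(K, S)) + (-851 - 710/(-644)) = (-964 - (23 - 1*(-11))) + (-851 - 710/(-644)) = (-964 - (23 + 11)) + (-851 - 710*(-1)/644) = (-964 - 1*34) + (-851 - 1*(-355/322)) = (-964 - 34) + (-851 + 355/322) = -998 - 273667/322 = -595023/322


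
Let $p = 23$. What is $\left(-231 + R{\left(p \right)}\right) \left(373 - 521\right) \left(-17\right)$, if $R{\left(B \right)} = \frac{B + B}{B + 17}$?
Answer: $- \frac{2891513}{5} \approx -5.783 \cdot 10^{5}$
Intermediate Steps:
$R{\left(B \right)} = \frac{2 B}{17 + B}$
$\left(-231 + R{\left(p \right)}\right) \left(373 - 521\right) \left(-17\right) = \left(-231 + 2 \cdot 23 \frac{1}{17 + 23}\right) \left(373 - 521\right) \left(-17\right) = \left(-231 + 2 \cdot 23 \cdot \frac{1}{40}\right) \left(-148\right) \left(-17\right) = \left(-231 + \frac{23}{20}\right) \left(-148\right) \left(-17\right) = \left(- \frac{4597}{20}\right) \left(-148\right) \left(-17\right) = \frac{170089}{5} \left(-17\right) = - \frac{2891513}{5}$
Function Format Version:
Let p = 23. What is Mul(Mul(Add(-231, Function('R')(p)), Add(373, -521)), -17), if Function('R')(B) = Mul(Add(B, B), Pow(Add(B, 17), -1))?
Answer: Rational(-2891513, 5) ≈ -5.7830e+5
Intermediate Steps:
Function('R')(B) = Mul(2, B, Pow(Add(17, B), -1)) (Function('R')(B) = Mul(Mul(2, B), Pow(Add(17, B), -1)) = Mul(2, B, Pow(Add(17, B), -1)))
Mul(Mul(Add(-231, Function('R')(p)), Add(373, -521)), -17) = Mul(Mul(Add(-231, Mul(2, 23, Pow(Add(17, 23), -1))), Add(373, -521)), -17) = Mul(Mul(Add(-231, Mul(2, 23, Pow(40, -1))), -148), -17) = Mul(Mul(Add(-231, Mul(2, 23, Rational(1, 40))), -148), -17) = Mul(Mul(Add(-231, Rational(23, 20)), -148), -17) = Mul(Mul(Rational(-4597, 20), -148), -17) = Mul(Rational(170089, 5), -17) = Rational(-2891513, 5)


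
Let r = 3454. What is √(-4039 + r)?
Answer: 3*I*√65 ≈ 24.187*I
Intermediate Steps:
√(-4039 + r) = √(-4039 + 3454) = √(-585) = 3*I*√65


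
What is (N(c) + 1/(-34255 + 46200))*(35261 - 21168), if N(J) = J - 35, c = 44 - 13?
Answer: -673349447/11945 ≈ -56371.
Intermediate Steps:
c = 31
N(J) = -35 + J
(N(c) + 1/(-34255 + 46200))*(35261 - 21168) = ((-35 + 31) + 1/(-34255 + 46200))*(35261 - 21168) = (-4 + 1/11945)*14093 = -47779/11945*14093 = -673349447/11945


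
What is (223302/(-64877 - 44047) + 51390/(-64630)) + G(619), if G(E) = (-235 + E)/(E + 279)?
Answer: -127361041789/52680856598 ≈ -2.4176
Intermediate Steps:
G(E) = (-235 + E)/(279 + E)
(223302/(-64877 - 44047) + 51390/(-64630)) + G(619) = (223302/(-64877 - 44047) + 51390/(-64630)) + (-235 + 619)/(279 + 619) = (223302/(-108924) + 51390*(-1/64630)) + 384/898 = (223302*(-1/108924) - 5139/6463) + (1/898)*384 = (-37217/18154 - 5139/6463) + 192/449 = -333826877/117329302 + 192/449 = -127361041789/52680856598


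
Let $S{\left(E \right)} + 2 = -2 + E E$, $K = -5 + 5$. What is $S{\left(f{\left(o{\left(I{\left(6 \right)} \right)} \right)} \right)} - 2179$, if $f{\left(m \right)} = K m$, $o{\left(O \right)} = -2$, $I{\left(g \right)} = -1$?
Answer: $-2183$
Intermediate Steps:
$K = 0$
$f{\left(m \right)} = 0$ ($f{\left(m \right)} = 0 m = 0$)
$S{\left(E \right)} = -4 + E^{2}$ ($S{\left(E \right)} = -2 + \left(-2 + E E\right) = -2 + \left(-2 + E^{2}\right) = -4 + E^{2}$)
$S{\left(f{\left(o{\left(I{\left(6 \right)} \right)} \right)} \right)} - 2179 = \left(-4 + 0^{2}\right) - 2179 = \left(-4 + 0\right) - 2179 = -4 - 2179 = -2183$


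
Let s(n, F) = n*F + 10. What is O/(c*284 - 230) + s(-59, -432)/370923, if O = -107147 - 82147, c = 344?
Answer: -33864155147/18076190559 ≈ -1.8734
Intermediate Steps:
O = -189294
s(n, F) = 10 + F*n (s(n, F) = F*n + 10 = 10 + F*n)
O/(c*284 - 230) + s(-59, -432)/370923 = -189294/(344*284 - 230) + (10 - 432*(-59))/370923 = -189294/(97696 - 230) + (10 + 25488)*(1/370923) = -189294/97466 + 25498*(1/370923) = -189294*1/97466 + 25498/370923 = -94647/48733 + 25498/370923 = -33864155147/18076190559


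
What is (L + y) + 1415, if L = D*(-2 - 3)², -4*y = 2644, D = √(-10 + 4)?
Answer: 754 + 25*I*√6 ≈ 754.0 + 61.237*I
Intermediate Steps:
D = I*√6 (D = √(-6) = I*√6 ≈ 2.4495*I)
y = -661 (y = -¼*2644 = -661)
L = 25*I*√6 (L = (I*√6)*(-2 - 3)² = (I*√6)*(-5)² = (I*√6)*25 = 25*I*√6 ≈ 61.237*I)
(L + y) + 1415 = (25*I*√6 - 661) + 1415 = (-661 + 25*I*√6) + 1415 = 754 + 25*I*√6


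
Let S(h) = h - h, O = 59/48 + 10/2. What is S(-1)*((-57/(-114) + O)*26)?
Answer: 0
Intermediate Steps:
O = 299/48 (O = 59*(1/48) + 10*(½) = 59/48 + 5 = 299/48 ≈ 6.2292)
S(h) = 0
S(-1)*((-57/(-114) + O)*26) = 0*((-57/(-114) + 299/48)*26) = 0*((-57*(-1/114) + 299/48)*26) = 0*((½ + 299/48)*26) = 0*((323/48)*26) = 0*(4199/24) = 0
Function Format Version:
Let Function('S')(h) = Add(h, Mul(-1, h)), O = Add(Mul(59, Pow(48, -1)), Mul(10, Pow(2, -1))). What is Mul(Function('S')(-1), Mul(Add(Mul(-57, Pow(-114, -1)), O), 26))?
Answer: 0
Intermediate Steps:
O = Rational(299, 48) (O = Add(Mul(59, Rational(1, 48)), Mul(10, Rational(1, 2))) = Add(Rational(59, 48), 5) = Rational(299, 48) ≈ 6.2292)
Function('S')(h) = 0
Mul(Function('S')(-1), Mul(Add(Mul(-57, Pow(-114, -1)), O), 26)) = Mul(0, Mul(Add(Mul(-57, Pow(-114, -1)), Rational(299, 48)), 26)) = Mul(0, Mul(Add(Mul(-57, Rational(-1, 114)), Rational(299, 48)), 26)) = Mul(0, Mul(Add(Rational(1, 2), Rational(299, 48)), 26)) = Mul(0, Mul(Rational(323, 48), 26)) = Mul(0, Rational(4199, 24)) = 0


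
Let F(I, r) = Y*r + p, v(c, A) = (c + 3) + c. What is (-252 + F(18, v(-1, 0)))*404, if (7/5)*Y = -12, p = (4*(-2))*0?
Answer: -736896/7 ≈ -1.0527e+5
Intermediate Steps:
v(c, A) = 3 + 2*c (v(c, A) = (3 + c) + c = 3 + 2*c)
p = 0 (p = -8*0 = 0)
Y = -60/7 (Y = (5/7)*(-12) = -60/7 ≈ -8.5714)
F(I, r) = -60*r/7 (F(I, r) = -60*r/7 + 0 = -60*r/7)
(-252 + F(18, v(-1, 0)))*404 = (-252 - 60*(3 + 2*(-1))/7)*404 = (-252 - 60*(3 - 2)/7)*404 = (-252 - 60/7*1)*404 = (-252 - 60/7)*404 = -1824/7*404 = -736896/7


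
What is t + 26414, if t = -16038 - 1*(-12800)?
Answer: 23176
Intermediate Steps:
t = -3238 (t = -16038 + 12800 = -3238)
t + 26414 = -3238 + 26414 = 23176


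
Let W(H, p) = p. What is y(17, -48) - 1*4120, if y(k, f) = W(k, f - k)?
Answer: -4185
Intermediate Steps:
y(k, f) = f - k
y(17, -48) - 1*4120 = (-48 - 1*17) - 1*4120 = (-48 - 17) - 4120 = -65 - 4120 = -4185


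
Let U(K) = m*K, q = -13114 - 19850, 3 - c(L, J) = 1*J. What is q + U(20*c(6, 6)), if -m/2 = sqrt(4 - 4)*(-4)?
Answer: -32964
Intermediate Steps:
c(L, J) = 3 - J
q = -32964
m = 0 (m = -2*sqrt(4 - 4)*(-4) = -2*sqrt(0)*(-4) = -0*(-4) = -2*0 = 0)
U(K) = 0 (U(K) = 0*K = 0)
q + U(20*c(6, 6)) = -32964 + 0 = -32964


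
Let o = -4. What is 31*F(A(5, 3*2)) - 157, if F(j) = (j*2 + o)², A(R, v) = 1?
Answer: -33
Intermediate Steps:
F(j) = (-4 + 2*j)² (F(j) = (j*2 - 4)² = (2*j - 4)² = (-4 + 2*j)²)
31*F(A(5, 3*2)) - 157 = 31*(4*(-2 + 1)²) - 157 = 31*(4*(-1)²) - 157 = 31*(4*1) - 157 = 31*4 - 157 = 124 - 157 = -33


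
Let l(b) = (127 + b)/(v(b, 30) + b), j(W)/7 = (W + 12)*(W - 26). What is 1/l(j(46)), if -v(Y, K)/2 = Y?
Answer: -8120/8247 ≈ -0.98460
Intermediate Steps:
v(Y, K) = -2*Y
j(W) = 7*(-26 + W)*(12 + W) (j(W) = 7*((W + 12)*(W - 26)) = 7*((12 + W)*(-26 + W)) = 7*((-26 + W)*(12 + W)) = 7*(-26 + W)*(12 + W))
l(b) = -(127 + b)/b (l(b) = (127 + b)/(-2*b + b) = (127 + b)/((-b)) = (127 + b)*(-1/b) = -(127 + b)/b)
1/l(j(46)) = 1/((-127 - (-2184 - 98*46 + 7*46²))/(-2184 - 98*46 + 7*46²)) = 1/((-127 - (-2184 - 4508 + 7*2116))/(-2184 - 4508 + 7*2116)) = 1/((-127 - (-2184 - 4508 + 14812))/(-2184 - 4508 + 14812)) = 1/((-127 - 1*8120)/8120) = 1/((-127 - 8120)/8120) = 1/((1/8120)*(-8247)) = 1/(-8247/8120) = -8120/8247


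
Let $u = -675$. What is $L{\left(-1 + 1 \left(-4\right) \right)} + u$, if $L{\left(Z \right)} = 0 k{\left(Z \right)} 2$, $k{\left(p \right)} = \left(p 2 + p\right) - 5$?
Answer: $-675$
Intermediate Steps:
$k{\left(p \right)} = -5 + 3 p$ ($k{\left(p \right)} = \left(2 p + p\right) - 5 = 3 p - 5 = -5 + 3 p$)
$L{\left(Z \right)} = 0$ ($L{\left(Z \right)} = 0 \left(-5 + 3 Z\right) 2 = 0 \cdot 2 = 0$)
$L{\left(-1 + 1 \left(-4\right) \right)} + u = 0 - 675 = -675$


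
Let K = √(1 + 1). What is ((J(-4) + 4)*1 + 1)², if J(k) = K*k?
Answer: 57 - 40*√2 ≈ 0.43146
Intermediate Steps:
K = √2 ≈ 1.4142
J(k) = k*√2 (J(k) = √2*k = k*√2)
((J(-4) + 4)*1 + 1)² = ((-4*√2 + 4)*1 + 1)² = ((4 - 4*√2)*1 + 1)² = ((4 - 4*√2) + 1)² = (5 - 4*√2)²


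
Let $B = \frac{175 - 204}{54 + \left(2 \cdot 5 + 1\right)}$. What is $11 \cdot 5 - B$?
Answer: $\frac{3604}{65} \approx 55.446$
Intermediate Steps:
$B = - \frac{29}{65}$ ($B = - \frac{29}{54 + \left(10 + 1\right)} = - \frac{29}{54 + 11} = - \frac{29}{65} \approx -0.44615$)
$11 \cdot 5 - B = 11 \cdot 5 - - \frac{29}{65} = 55 + \frac{29}{65} = \frac{3604}{65}$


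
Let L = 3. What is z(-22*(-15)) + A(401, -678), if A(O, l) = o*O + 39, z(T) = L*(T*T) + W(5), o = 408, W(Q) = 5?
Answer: 490352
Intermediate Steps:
z(T) = 5 + 3*T² (z(T) = 3*(T*T) + 5 = 3*T² + 5 = 5 + 3*T²)
A(O, l) = 39 + 408*O (A(O, l) = 408*O + 39 = 39 + 408*O)
z(-22*(-15)) + A(401, -678) = (5 + 3*(-22*(-15))²) + (39 + 408*401) = (5 + 3*330²) + (39 + 163608) = (5 + 3*108900) + 163647 = (5 + 326700) + 163647 = 326705 + 163647 = 490352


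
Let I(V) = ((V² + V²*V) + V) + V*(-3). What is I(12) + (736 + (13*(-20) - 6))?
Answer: 2318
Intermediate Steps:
I(V) = V² + V³ - 2*V (I(V) = ((V² + V³) + V) - 3*V = (V + V² + V³) - 3*V = V² + V³ - 2*V)
I(12) + (736 + (13*(-20) - 6)) = 12*(-2 + 12 + 12²) + (736 + (13*(-20) - 6)) = 12*(-2 + 12 + 144) + (736 + (-260 - 6)) = 12*154 + (736 - 266) = 1848 + 470 = 2318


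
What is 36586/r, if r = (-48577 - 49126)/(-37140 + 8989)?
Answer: 1029932486/97703 ≈ 10541.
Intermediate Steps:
r = 97703/28151 (r = -97703/(-28151) = -97703*(-1/28151) = 97703/28151 ≈ 3.4707)
36586/r = 36586/(97703/28151) = 36586*(28151/97703) = 1029932486/97703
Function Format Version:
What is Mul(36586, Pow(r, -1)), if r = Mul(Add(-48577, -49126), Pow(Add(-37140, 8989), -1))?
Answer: Rational(1029932486, 97703) ≈ 10541.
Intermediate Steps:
r = Rational(97703, 28151) (r = Mul(-97703, Pow(-28151, -1)) = Mul(-97703, Rational(-1, 28151)) = Rational(97703, 28151) ≈ 3.4707)
Mul(36586, Pow(r, -1)) = Mul(36586, Pow(Rational(97703, 28151), -1)) = Mul(36586, Rational(28151, 97703)) = Rational(1029932486, 97703)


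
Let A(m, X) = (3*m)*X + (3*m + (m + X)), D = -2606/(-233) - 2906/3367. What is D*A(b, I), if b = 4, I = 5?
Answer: 655881624/784511 ≈ 836.04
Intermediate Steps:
D = 8097304/784511 (D = -2606*(-1/233) - 2906*1/3367 = 2606/233 - 2906/3367 = 8097304/784511 ≈ 10.321)
A(m, X) = X + 4*m + 3*X*m (A(m, X) = 3*X*m + (3*m + (X + m)) = 3*X*m + (X + 4*m) = X + 4*m + 3*X*m)
D*A(b, I) = 8097304*(5 + 4*4 + 3*5*4)/784511 = 8097304*(5 + 16 + 60)/784511 = (8097304/784511)*81 = 655881624/784511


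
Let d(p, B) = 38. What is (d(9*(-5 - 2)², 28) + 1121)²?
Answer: 1343281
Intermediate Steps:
(d(9*(-5 - 2)², 28) + 1121)² = (38 + 1121)² = 1159² = 1343281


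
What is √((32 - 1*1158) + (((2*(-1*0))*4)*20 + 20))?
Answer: I*√1106 ≈ 33.257*I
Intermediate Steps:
√((32 - 1*1158) + (((2*(-1*0))*4)*20 + 20)) = √((32 - 1158) + (((2*0)*4)*20 + 20)) = √(-1126 + ((0*4)*20 + 20)) = √(-1126 + (0*20 + 20)) = √(-1126 + (0 + 20)) = √(-1126 + 20) = √(-1106) = I*√1106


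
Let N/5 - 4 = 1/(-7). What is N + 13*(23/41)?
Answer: 7628/287 ≈ 26.578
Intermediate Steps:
N = 135/7 (N = 20 + 5/(-7) = 20 + 5*(-⅐) = 20 - 5/7 = 135/7 ≈ 19.286)
N + 13*(23/41) = 135/7 + 13*(23/41) = 135/7 + 299/41 = 7628/287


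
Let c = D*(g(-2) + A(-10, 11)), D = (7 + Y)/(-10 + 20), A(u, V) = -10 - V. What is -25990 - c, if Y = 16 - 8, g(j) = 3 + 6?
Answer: -25972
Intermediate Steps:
g(j) = 9
Y = 8
D = 3/2 (D = (7 + 8)/(-10 + 20) = 15/10 = 15*(⅒) = 3/2 ≈ 1.5000)
c = -18 (c = 3*(9 + (-10 - 1*11))/2 = 3*(9 + (-10 - 11))/2 = 3*(9 - 21)/2 = (3/2)*(-12) = -18)
-25990 - c = -25990 - 1*(-18) = -25990 + 18 = -25972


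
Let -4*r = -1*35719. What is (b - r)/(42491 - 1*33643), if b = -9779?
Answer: -74835/35392 ≈ -2.1145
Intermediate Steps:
r = 35719/4 (r = -(-1)*35719/4 = -¼*(-35719) = 35719/4 ≈ 8929.8)
(b - r)/(42491 - 1*33643) = (-9779 - 1*35719/4)/(42491 - 1*33643) = (-9779 - 35719/4)/(42491 - 33643) = -74835/4/8848 = -74835/4*1/8848 = -74835/35392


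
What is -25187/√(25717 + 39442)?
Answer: -25187*√65159/65159 ≈ -98.671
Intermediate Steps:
-25187/√(25717 + 39442) = -25187*√65159/65159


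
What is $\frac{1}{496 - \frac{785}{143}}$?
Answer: $\frac{143}{70143} \approx 0.0020387$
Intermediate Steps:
$\frac{1}{496 - \frac{785}{143}} = \frac{1}{\frac{70143}{143}} = \frac{143}{70143}$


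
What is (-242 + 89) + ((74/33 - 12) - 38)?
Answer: -6625/33 ≈ -200.76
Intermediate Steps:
(-242 + 89) + ((74/33 - 12) - 38) = -153 + ((74*(1/33) - 12) - 38) = -153 + ((74/33 - 12) - 38) = -153 + (-322/33 - 38) = -153 - 1576/33 = -6625/33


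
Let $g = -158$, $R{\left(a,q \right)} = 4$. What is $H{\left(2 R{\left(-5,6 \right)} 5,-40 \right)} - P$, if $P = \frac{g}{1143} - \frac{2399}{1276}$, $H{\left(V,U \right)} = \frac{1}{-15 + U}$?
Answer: $\frac{14585737}{7292340} \approx 2.0001$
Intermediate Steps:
$P = - \frac{2943665}{1458468}$ ($P = - \frac{158}{1143} - \frac{2399}{1276} = - \frac{2943665}{1458468} \approx -2.0183$)
$H{\left(2 R{\left(-5,6 \right)} 5,-40 \right)} - P = \frac{1}{-15 - 40} - - \frac{2943665}{1458468} = \frac{1}{-55} + \frac{2943665}{1458468} = - \frac{1}{55} + \frac{2943665}{1458468} = \frac{14585737}{7292340}$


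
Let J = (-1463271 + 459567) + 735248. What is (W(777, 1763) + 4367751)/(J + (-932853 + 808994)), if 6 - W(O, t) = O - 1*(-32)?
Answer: -4366948/392315 ≈ -11.131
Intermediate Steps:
W(O, t) = -26 - O (W(O, t) = 6 - (O - 1*(-32)) = 6 - (O + 32) = 6 - (32 + O) = 6 + (-32 - O) = -26 - O)
J = -268456 (J = -1003704 + 735248 = -268456)
(W(777, 1763) + 4367751)/(J + (-932853 + 808994)) = ((-26 - 1*777) + 4367751)/(-268456 + (-932853 + 808994)) = ((-26 - 777) + 4367751)/(-268456 - 123859) = (-803 + 4367751)/(-392315) = 4366948*(-1/392315) = -4366948/392315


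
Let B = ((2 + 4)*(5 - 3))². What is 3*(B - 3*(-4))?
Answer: 468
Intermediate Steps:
B = 144 (B = (6*2)² = 12² = 144)
3*(B - 3*(-4)) = 3*(144 - 3*(-4)) = 3*(144 + 12) = 3*156 = 468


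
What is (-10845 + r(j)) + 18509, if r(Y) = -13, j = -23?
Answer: 7651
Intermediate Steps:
(-10845 + r(j)) + 18509 = (-10845 - 13) + 18509 = -10858 + 18509 = 7651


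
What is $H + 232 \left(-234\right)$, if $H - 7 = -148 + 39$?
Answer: $-54390$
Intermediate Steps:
$H = -102$ ($H = 7 + \left(-148 + 39\right) = 7 - 109 = -102$)
$H + 232 \left(-234\right) = -102 + 232 \left(-234\right) = -102 - 54288 = -54390$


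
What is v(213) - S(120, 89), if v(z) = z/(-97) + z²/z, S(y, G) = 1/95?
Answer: 1942463/9215 ≈ 210.79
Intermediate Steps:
S(y, G) = 1/95
v(z) = 96*z/97 (v(z) = z*(-1/97) + z = -z/97 + z = 96*z/97)
v(213) - S(120, 89) = (96/97)*213 - 1*1/95 = 20448/97 - 1/95 = 1942463/9215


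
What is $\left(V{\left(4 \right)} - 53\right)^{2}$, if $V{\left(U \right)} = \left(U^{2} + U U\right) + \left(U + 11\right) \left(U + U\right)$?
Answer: $9801$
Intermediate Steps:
$V{\left(U \right)} = 2 U^{2} + 2 U \left(11 + U\right)$ ($V{\left(U \right)} = \left(U^{2} + U^{2}\right) + \left(11 + U\right) 2 U = 2 U^{2} + 2 U \left(11 + U\right)$)
$\left(V{\left(4 \right)} - 53\right)^{2} = \left(2 \cdot 4 \left(11 + 2 \cdot 4\right) - 53\right)^{2} = \left(2 \cdot 4 \left(11 + 8\right) - 53\right)^{2} = \left(2 \cdot 4 \cdot 19 - 53\right)^{2} = \left(152 - 53\right)^{2} = 99^{2} = 9801$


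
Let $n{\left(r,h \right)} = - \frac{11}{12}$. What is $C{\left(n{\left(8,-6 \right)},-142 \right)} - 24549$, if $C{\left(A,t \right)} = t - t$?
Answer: $-24549$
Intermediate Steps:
$n{\left(r,h \right)} = - \frac{11}{12}$ ($n{\left(r,h \right)} = \left(-11\right) \frac{1}{12} = - \frac{11}{12}$)
$C{\left(A,t \right)} = 0$
$C{\left(n{\left(8,-6 \right)},-142 \right)} - 24549 = 0 - 24549 = -24549$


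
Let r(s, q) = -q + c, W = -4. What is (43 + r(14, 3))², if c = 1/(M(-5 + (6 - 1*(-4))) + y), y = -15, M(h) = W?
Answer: 576081/361 ≈ 1595.8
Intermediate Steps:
M(h) = -4
c = -1/19 (c = 1/(-4 - 15) = 1/(-19) = -1/19 ≈ -0.052632)
r(s, q) = -1/19 - q (r(s, q) = -q - 1/19 = -1/19 - q)
(43 + r(14, 3))² = (43 + (-1/19 - 1*3))² = (43 + (-1/19 - 3))² = (43 - 58/19)² = (759/19)² = 576081/361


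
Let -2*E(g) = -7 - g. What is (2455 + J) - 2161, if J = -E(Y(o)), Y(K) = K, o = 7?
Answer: 287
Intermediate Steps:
E(g) = 7/2 + g/2 (E(g) = -(-7 - g)/2 = 7/2 + g/2)
J = -7 (J = -(7/2 + (½)*7) = -(7/2 + 7/2) = -1*7 = -7)
(2455 + J) - 2161 = (2455 - 7) - 2161 = 2448 - 2161 = 287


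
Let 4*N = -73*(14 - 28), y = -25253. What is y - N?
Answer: -51017/2 ≈ -25509.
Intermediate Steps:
N = 511/2 (N = (-73*(14 - 28))/4 = (-73*(-14))/4 = (¼)*1022 = 511/2 ≈ 255.50)
y - N = -25253 - 1*511/2 = -25253 - 511/2 = -51017/2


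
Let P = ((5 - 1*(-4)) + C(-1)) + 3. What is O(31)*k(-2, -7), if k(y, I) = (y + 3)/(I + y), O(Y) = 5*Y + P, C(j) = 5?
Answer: -172/9 ≈ -19.111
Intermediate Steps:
P = 17 (P = ((5 - 1*(-4)) + 5) + 3 = ((5 + 4) + 5) + 3 = (9 + 5) + 3 = 14 + 3 = 17)
O(Y) = 17 + 5*Y (O(Y) = 5*Y + 17 = 17 + 5*Y)
k(y, I) = (3 + y)/(I + y)
O(31)*k(-2, -7) = (17 + 5*31)*((3 - 2)/(-7 - 2)) = (17 + 155)*(1/(-9)) = 172*(-1/9*1) = 172*(-1/9) = -172/9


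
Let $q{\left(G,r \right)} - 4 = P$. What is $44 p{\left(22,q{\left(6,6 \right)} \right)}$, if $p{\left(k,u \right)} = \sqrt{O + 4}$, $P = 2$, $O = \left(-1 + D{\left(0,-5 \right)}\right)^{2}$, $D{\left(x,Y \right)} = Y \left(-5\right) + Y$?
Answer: $44 \sqrt{365} \approx 840.62$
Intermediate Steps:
$D{\left(x,Y \right)} = - 4 Y$ ($D{\left(x,Y \right)} = - 5 Y + Y = - 4 Y$)
$O = 361$ ($O = \left(-1 - -20\right)^{2} = \left(-1 + 20\right)^{2} = 19^{2} = 361$)
$q{\left(G,r \right)} = 6$ ($q{\left(G,r \right)} = 4 + 2 = 6$)
$p{\left(k,u \right)} = \sqrt{365}$ ($p{\left(k,u \right)} = \sqrt{361 + 4} = \sqrt{365}$)
$44 p{\left(22,q{\left(6,6 \right)} \right)} = 44 \sqrt{365}$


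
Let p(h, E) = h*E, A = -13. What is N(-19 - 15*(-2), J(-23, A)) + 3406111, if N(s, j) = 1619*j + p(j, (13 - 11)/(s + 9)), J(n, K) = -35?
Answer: 6698885/2 ≈ 3.3494e+6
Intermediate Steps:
p(h, E) = E*h
N(s, j) = 1619*j + 2*j/(9 + s) (N(s, j) = 1619*j + ((13 - 11)/(s + 9))*j = 1619*j + (2/(9 + s))*j = 1619*j + 2*j/(9 + s))
N(-19 - 15*(-2), J(-23, A)) + 3406111 = -35*(14573 + 1619*(-19 - 15*(-2)))/(9 + (-19 - 15*(-2))) + 3406111 = -35*(14573 + 1619*(-19 + 30))/(9 + (-19 + 30)) + 3406111 = -35*(14573 + 1619*11)/(9 + 11) + 3406111 = -35*(14573 + 17809)/20 + 3406111 = -35*1/20*32382 + 3406111 = -113337/2 + 3406111 = 6698885/2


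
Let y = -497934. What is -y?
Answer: 497934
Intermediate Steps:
-y = -1*(-497934) = 497934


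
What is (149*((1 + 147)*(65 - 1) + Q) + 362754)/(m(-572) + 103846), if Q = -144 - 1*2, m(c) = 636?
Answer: 876164/52241 ≈ 16.772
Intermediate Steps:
Q = -146 (Q = -144 - 2 = -146)
(149*((1 + 147)*(65 - 1) + Q) + 362754)/(m(-572) + 103846) = (149*((1 + 147)*(65 - 1) - 146) + 362754)/(636 + 103846) = (149*(148*64 - 146) + 362754)/104482 = (149*(9472 - 146) + 362754)*(1/104482) = (149*9326 + 362754)*(1/104482) = (1389574 + 362754)*(1/104482) = 1752328*(1/104482) = 876164/52241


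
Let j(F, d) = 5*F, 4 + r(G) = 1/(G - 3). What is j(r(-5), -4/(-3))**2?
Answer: 27225/64 ≈ 425.39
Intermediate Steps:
r(G) = -4 + 1/(-3 + G) (r(G) = -4 + 1/(G - 3) = -4 + 1/(-3 + G))
j(r(-5), -4/(-3))**2 = (5*((13 - 4*(-5))/(-3 - 5)))**2 = (5*((13 + 20)/(-8)))**2 = (5*(-1/8*33))**2 = (5*(-33/8))**2 = (-165/8)**2 = 27225/64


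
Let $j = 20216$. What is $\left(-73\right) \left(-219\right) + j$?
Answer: $36203$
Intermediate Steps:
$\left(-73\right) \left(-219\right) + j = \left(-73\right) \left(-219\right) + 20216 = 15987 + 20216 = 36203$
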